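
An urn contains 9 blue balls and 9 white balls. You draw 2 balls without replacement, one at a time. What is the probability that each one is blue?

4/17

P(every draw is blue) = 9/18 × 8/17 = 72/306 = 4/17.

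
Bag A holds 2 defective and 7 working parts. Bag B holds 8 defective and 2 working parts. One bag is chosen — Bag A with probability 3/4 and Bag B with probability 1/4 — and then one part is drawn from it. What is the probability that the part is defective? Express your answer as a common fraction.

11/30

From Bag A: P(defective) = 2/9.
From Bag B: P(defective) = 8/10.
Total probability = (3/4)(2/9) + (1/4)(8/10) = 11/30.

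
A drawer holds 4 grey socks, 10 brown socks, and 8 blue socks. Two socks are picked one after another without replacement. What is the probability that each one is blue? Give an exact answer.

4/33

P = 8/22 × 7/21 = 56/462 = 4/33.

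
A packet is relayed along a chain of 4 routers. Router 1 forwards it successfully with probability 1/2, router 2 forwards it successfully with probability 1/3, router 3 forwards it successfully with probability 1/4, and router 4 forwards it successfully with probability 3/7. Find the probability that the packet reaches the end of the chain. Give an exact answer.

Each stage is reached only if all earlier stages succeed, so
P = 1/2 × 1/3 × 1/4 × 3/7 = 3/168 = 1/56.

1/56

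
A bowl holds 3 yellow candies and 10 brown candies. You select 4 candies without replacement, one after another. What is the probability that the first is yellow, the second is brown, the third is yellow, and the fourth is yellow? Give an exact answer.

1/286

Multiply the probability of each draw given the previous ones:
P = 3/13 × 10/12 × 2/11 × 1/10 = 60/17160 = 1/286.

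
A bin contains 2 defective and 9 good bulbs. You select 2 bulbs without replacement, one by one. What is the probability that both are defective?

P(every draw is defective) = 2/11 × 1/10 = 2/110 = 1/55.

1/55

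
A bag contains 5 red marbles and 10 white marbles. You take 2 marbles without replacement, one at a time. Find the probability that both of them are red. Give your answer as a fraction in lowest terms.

P(all red) = 5/15 × 4/14 = 20/210 = 2/21.

2/21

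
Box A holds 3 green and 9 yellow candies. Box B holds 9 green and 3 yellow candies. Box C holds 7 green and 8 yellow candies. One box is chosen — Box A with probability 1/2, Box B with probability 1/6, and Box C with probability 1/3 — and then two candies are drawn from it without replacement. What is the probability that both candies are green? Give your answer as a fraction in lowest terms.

119/660

From Box A: P(both green) = (3/12)(2/11) = 1/22.
From Box B: P(both green) = (9/12)(8/11) = 6/11.
From Box C: P(both green) = (7/15)(6/14) = 1/5.
Total probability = (1/2)(1/22) + (1/6)(6/11) + (1/3)(1/5) = 119/660.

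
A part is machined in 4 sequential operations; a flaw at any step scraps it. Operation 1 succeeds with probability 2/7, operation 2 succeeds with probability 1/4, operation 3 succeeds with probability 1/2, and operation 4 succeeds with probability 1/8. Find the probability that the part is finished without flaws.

1/224

Multiplying along the chain,
P = 2/7 × 1/4 × 1/2 × 1/8 = 2/448 = 1/224.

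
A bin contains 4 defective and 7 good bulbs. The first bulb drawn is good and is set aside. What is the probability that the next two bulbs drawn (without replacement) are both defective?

With the first bulb removed, 4 defective remain out of 10.
P = 4/10 × 3/9 = 12/90 = 2/15.

2/15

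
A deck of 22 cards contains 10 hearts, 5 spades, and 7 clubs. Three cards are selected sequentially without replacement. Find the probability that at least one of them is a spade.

P(no spades) = 17/22 × 16/21 × 15/20 = 4080/9240 = 34/77.
P(at least one) = 1 − 34/77 = 43/77.

43/77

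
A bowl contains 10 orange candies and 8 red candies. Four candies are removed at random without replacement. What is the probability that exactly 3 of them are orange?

One ordering (orange drawn first) has probability 10/18 × 9/17 × 8/16 × 8/15 = 5760/73440 = 4/51.
There are C(4,3) = 4 such orderings, each equally likely, so P = 4 × 4/51 = 16/51.

16/51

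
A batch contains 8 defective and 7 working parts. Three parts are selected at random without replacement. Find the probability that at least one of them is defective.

P(no defective) = 7/15 × 6/14 × 5/13 = 210/2730 = 1/13.
P(at least one) = 1 − 1/13 = 12/13.

12/13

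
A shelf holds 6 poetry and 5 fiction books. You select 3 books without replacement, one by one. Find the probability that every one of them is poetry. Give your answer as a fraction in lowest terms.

4/33

P(every draw is poetry) = 6/11 × 5/10 × 4/9 = 120/990 = 4/33.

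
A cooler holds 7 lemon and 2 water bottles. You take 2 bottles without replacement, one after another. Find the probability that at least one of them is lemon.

35/36

P(no lemon) = 2/9 × 1/8 = 2/72 = 1/36.
P(at least one) = 1 − 1/36 = 35/36.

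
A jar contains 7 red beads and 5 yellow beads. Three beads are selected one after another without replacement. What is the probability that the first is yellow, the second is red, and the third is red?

7/44

Chain rule:
P = 5/12 × 7/11 × 6/10 = 210/1320 = 7/44.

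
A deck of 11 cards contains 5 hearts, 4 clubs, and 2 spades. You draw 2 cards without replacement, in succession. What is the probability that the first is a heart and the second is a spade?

1/11

Each draw changes the counts, so multiply the conditional probabilities along the sequence:
P = 5/11 × 2/10 = 10/110 = 1/11.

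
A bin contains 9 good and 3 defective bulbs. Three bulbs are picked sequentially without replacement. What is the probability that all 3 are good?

21/55

P = 9/12 × 8/11 × 7/10 = 504/1320 = 21/55.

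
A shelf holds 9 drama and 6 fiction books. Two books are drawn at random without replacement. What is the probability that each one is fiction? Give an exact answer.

P(every draw is fiction) = 6/15 × 5/14 = 30/210 = 1/7.

1/7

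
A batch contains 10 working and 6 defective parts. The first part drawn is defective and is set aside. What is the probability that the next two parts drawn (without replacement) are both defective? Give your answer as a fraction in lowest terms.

2/21

With the first part removed, 5 defective remain out of 15.
P = 5/15 × 4/14 = 20/210 = 2/21.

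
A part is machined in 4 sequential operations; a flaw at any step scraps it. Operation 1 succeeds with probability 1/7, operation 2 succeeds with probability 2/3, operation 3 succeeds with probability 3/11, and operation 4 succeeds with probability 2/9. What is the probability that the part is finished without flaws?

4/693

The events are sequential, so multiply the conditional probabilities:
P = 1/7 × 2/3 × 3/11 × 2/9 = 12/2079 = 4/693.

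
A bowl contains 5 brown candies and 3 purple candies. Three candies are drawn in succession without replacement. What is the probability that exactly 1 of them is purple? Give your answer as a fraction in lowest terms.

One ordering (purple drawn first) has probability 3/8 × 5/7 × 4/6 = 60/336 = 5/28.
There are C(3,1) = 3 such orderings, each equally likely, so P = 3 × 5/28 = 15/28.

15/28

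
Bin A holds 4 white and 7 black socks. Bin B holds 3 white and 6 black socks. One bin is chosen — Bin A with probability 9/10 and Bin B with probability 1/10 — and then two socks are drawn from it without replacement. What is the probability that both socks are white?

703/6600

From Bin A: P(both white) = (4/11)(3/10) = 6/55.
From Bin B: P(both white) = (3/9)(2/8) = 1/12.
Total probability = (9/10)(6/55) + (1/10)(1/12) = 703/6600.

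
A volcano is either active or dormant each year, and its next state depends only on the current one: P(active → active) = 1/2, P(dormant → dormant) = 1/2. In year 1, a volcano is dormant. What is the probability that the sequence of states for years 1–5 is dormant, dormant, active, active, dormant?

1/16

Year 1 is given. For each transition, use the conditional probability from the current state:
P(dormant | dormant) = 1/2; P(active | dormant) = 1/2; P(active | active) = 1/2; P(dormant | active) = 1/2.
P = 1/2 × 1/2 × 1/2 × 1/2 = 1/16.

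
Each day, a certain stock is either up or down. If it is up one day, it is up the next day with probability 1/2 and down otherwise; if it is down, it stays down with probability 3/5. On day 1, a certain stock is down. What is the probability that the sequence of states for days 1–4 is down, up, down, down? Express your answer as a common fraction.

3/25

Day 1 is given. For each transition, use the conditional probability from the current state:
P(up | down) = 2/5; P(down | up) = 1/2; P(down | down) = 3/5.
P = 2/5 × 1/2 × 3/5 = 6/50 = 3/25.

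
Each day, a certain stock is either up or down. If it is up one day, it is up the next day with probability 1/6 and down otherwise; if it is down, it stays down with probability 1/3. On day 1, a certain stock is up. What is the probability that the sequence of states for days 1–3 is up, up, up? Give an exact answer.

1/36

Day 1 is given. For each transition, use the conditional probability from the current state:
P(up | up) = 1/6; P(up | up) = 1/6.
P = 1/6 × 1/6 = 1/36.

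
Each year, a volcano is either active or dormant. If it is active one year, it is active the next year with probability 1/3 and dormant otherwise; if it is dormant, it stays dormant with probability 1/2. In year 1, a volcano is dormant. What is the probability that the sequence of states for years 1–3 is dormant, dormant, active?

Year 1 is given. For each transition, use the conditional probability from the current state:
P(dormant | dormant) = 1/2; P(active | dormant) = 1/2.
P = 1/2 × 1/2 = 1/4.

1/4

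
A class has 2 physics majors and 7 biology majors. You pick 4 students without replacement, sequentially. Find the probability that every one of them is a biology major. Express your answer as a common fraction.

P = 7/9 × 6/8 × 5/7 × 4/6 = 840/3024 = 5/18.

5/18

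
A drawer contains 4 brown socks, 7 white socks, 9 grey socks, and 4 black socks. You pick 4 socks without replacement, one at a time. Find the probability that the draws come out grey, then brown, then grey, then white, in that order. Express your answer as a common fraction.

Chain rule:
P = 9/24 × 4/23 × 8/22 × 7/21 = 2016/255024 = 2/253.

2/253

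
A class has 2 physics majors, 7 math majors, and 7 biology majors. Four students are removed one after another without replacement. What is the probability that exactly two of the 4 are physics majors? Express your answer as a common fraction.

1/20

One ordering (physics majors drawn first) has probability 2/16 × 1/15 × 14/14 × 13/13 = 364/43680 = 1/120.
There are C(4,2) = 6 such orderings, each equally likely, so P = 6 × 1/120 = 1/20.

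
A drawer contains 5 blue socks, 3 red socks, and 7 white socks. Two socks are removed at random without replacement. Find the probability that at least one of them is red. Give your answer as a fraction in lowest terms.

P(no red) = 12/15 × 11/14 = 132/210 = 22/35.
P(at least one) = 1 − 22/35 = 13/35.

13/35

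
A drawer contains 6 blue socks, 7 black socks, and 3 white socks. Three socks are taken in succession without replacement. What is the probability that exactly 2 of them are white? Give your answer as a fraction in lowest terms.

39/560

One ordering (white drawn first) has probability 3/16 × 2/15 × 13/14 = 78/3360 = 13/560.
There are C(3,2) = 3 such orderings, each equally likely, so P = 3 × 13/560 = 39/560.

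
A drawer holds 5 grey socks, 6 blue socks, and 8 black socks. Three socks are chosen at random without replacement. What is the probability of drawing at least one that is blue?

683/969

P(no blue) = 13/19 × 12/18 × 11/17 = 1716/5814 = 286/969.
P(at least one) = 1 − 286/969 = 683/969.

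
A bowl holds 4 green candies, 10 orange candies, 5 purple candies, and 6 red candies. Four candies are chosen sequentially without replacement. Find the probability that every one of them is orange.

21/1265

P = 10/25 × 9/24 × 8/23 × 7/22 = 5040/303600 = 21/1265.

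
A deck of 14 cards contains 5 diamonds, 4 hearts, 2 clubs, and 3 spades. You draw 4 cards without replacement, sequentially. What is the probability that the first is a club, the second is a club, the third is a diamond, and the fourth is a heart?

5/3003

Chain rule:
P = 2/14 × 1/13 × 5/12 × 4/11 = 40/24024 = 5/3003.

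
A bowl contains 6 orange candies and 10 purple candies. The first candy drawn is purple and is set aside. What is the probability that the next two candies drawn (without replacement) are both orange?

1/7

After the first draw, 6 of the remaining 15 candies are orange.
P = 6/15 × 5/14 = 30/210 = 1/7.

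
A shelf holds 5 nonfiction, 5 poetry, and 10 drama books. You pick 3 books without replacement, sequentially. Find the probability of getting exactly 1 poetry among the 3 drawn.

35/76

One ordering (poetry drawn first) has probability 5/20 × 15/19 × 14/18 = 1050/6840 = 35/228.
There are C(3,1) = 3 such orderings, each equally likely, so P = 3 × 35/228 = 35/76.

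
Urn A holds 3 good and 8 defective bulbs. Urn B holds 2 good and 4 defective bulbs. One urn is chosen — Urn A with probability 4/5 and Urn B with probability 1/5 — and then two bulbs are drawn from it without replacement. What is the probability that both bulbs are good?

47/825

From Urn A: P(both good) = (3/11)(2/10) = 3/55.
From Urn B: P(both good) = (2/6)(1/5) = 1/15.
Total probability = (4/5)(3/55) + (1/5)(1/15) = 47/825.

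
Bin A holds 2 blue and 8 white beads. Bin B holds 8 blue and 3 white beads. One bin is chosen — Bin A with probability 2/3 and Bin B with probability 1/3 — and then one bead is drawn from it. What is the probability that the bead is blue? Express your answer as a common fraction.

62/165

From Bin A: P(blue) = 2/10.
From Bin B: P(blue) = 8/11.
Total probability = (2/3)(2/10) + (1/3)(8/11) = 62/165.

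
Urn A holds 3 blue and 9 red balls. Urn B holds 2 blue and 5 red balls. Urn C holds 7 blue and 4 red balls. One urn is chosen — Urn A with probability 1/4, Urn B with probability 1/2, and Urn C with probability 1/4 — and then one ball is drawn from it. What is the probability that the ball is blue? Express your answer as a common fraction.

449/1232

From Urn A: P(blue) = 3/12.
From Urn B: P(blue) = 2/7.
From Urn C: P(blue) = 7/11.
Total probability = (1/4)(3/12) + (1/2)(2/7) + (1/4)(7/11) = 449/1232.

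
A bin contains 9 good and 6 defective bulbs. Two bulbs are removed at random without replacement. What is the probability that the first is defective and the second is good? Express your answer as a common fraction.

Chain rule:
P = 6/15 × 9/14 = 54/210 = 9/35.

9/35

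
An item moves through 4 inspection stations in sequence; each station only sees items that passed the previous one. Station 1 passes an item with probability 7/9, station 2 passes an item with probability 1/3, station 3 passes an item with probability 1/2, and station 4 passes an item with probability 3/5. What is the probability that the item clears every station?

7/90

Each stage is reached only if all earlier stages succeed, so
P = 7/9 × 1/3 × 1/2 × 3/5 = 21/270 = 7/90.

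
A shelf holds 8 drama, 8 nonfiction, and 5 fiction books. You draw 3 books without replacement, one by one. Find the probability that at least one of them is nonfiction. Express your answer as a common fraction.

P(no nonfiction) = 13/21 × 12/20 × 11/19 = 1716/7980 = 143/665.
P(at least one) = 1 − 143/665 = 522/665.

522/665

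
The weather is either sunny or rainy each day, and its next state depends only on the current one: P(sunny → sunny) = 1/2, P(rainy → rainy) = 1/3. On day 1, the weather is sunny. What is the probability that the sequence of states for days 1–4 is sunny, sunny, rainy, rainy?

Day 1 is given. For each transition, use the conditional probability from the current state:
P(sunny | sunny) = 1/2; P(rainy | sunny) = 1/2; P(rainy | rainy) = 1/3.
P = 1/2 × 1/2 × 1/3 = 1/12.

1/12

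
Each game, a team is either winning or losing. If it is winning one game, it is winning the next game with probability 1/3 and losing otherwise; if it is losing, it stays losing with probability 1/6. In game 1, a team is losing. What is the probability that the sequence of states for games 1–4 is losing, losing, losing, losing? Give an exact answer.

Game 1 is given. For each transition, use the conditional probability from the current state:
P(losing | losing) = 1/6; P(losing | losing) = 1/6; P(losing | losing) = 1/6.
P = 1/6 × 1/6 × 1/6 = 1/216.

1/216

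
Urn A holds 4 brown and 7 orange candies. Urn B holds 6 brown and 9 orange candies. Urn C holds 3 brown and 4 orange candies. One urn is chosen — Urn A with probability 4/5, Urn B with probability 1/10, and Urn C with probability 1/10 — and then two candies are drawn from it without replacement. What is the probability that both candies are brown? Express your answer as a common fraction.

From Urn A: P(both brown) = (4/11)(3/10) = 6/55.
From Urn B: P(both brown) = (6/15)(5/14) = 1/7.
From Urn C: P(both brown) = (3/7)(2/6) = 1/7.
Total probability = (4/5)(6/55) + (1/10)(1/7) + (1/10)(1/7) = 223/1925.

223/1925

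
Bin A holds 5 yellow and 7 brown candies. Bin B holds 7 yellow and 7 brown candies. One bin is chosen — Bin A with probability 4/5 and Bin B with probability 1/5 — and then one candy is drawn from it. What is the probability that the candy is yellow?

13/30

From Bin A: P(yellow) = 5/12.
From Bin B: P(yellow) = 7/14.
Total probability = (4/5)(5/12) + (1/5)(7/14) = 13/30.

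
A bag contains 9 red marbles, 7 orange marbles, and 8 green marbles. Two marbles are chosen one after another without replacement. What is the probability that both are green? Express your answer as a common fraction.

7/69

P(every draw is green) = 8/24 × 7/23 = 56/552 = 7/69.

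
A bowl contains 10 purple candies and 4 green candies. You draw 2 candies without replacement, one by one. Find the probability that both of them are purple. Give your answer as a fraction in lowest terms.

45/91

P(every draw is purple) = 10/14 × 9/13 = 90/182 = 45/91.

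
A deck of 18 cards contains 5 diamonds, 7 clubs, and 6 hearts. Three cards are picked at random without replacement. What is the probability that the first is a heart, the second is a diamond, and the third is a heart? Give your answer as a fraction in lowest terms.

25/816

Each draw changes the counts, so multiply the conditional probabilities along the sequence:
P = 6/18 × 5/17 × 5/16 = 150/4896 = 25/816.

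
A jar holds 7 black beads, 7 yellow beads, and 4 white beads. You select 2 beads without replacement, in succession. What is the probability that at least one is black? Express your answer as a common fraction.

98/153

P(no black) = 11/18 × 10/17 = 110/306 = 55/153.
P(at least one) = 1 − 55/153 = 98/153.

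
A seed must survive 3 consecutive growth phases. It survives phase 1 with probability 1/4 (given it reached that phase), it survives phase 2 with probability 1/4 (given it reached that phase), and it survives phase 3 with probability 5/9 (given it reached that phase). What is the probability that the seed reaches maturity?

5/144

Multiplying along the chain,
P = 1/4 × 1/4 × 5/9 = 5/144.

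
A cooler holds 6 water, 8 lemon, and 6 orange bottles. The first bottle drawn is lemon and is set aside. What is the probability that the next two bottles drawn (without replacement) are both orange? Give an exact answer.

5/57

With the first bottle removed, 6 orange remain out of 19.
P = 6/19 × 5/18 = 30/342 = 5/57.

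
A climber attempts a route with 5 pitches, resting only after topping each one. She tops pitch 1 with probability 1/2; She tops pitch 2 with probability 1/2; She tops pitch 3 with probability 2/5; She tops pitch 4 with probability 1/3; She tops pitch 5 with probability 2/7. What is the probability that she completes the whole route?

Multiplying along the chain,
P = 1/2 × 1/2 × 2/5 × 1/3 × 2/7 = 4/420 = 1/105.

1/105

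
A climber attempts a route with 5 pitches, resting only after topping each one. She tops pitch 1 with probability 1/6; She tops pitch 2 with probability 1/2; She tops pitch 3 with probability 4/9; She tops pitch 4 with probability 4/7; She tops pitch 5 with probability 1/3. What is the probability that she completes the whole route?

Each stage is reached only if all earlier stages succeed, so
P = 1/6 × 1/2 × 4/9 × 4/7 × 1/3 = 16/2268 = 4/567.

4/567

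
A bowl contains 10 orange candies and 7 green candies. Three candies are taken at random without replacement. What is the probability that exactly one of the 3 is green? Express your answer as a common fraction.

One ordering (green drawn first) has probability 7/17 × 10/16 × 9/15 = 630/4080 = 21/136.
There are C(3,1) = 3 such orderings, each equally likely, so P = 3 × 21/136 = 63/136.

63/136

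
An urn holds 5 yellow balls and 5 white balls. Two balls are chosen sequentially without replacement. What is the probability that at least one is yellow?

P(no yellow) = 5/10 × 4/9 = 20/90 = 2/9.
P(at least one) = 1 − 2/9 = 7/9.

7/9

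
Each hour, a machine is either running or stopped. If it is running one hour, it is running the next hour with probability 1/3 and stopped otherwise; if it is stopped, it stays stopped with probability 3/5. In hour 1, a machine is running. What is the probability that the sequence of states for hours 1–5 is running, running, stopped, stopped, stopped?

Hour 1 is given. For each transition, use the conditional probability from the current state:
P(running | running) = 1/3; P(stopped | running) = 2/3; P(stopped | stopped) = 3/5; P(stopped | stopped) = 3/5.
P = 1/3 × 2/3 × 3/5 × 3/5 = 18/225 = 2/25.

2/25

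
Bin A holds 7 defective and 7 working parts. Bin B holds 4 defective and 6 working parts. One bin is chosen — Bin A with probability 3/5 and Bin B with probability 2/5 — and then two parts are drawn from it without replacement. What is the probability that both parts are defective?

From Bin A: P(both defective) = (7/14)(6/13) = 3/13.
From Bin B: P(both defective) = (4/10)(3/9) = 2/15.
Total probability = (3/5)(3/13) + (2/5)(2/15) = 187/975.

187/975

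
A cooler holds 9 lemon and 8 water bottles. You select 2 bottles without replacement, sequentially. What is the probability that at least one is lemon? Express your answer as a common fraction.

P(no lemon) = 8/17 × 7/16 = 56/272 = 7/34.
P(at least one) = 1 − 7/34 = 27/34.

27/34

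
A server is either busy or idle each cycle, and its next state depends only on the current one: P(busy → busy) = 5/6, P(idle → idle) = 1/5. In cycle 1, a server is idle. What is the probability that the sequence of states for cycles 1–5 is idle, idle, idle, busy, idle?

Cycle 1 is given. For each transition, use the conditional probability from the current state:
P(idle | idle) = 1/5; P(idle | idle) = 1/5; P(busy | idle) = 4/5; P(idle | busy) = 1/6.
P = 1/5 × 1/5 × 4/5 × 1/6 = 4/750 = 2/375.

2/375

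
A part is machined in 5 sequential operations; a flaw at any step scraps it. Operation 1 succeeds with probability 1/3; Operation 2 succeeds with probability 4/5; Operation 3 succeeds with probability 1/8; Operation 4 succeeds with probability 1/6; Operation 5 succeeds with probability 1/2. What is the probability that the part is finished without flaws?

1/360

Multiplying along the chain,
P = 1/3 × 4/5 × 1/8 × 1/6 × 1/2 = 4/1440 = 1/360.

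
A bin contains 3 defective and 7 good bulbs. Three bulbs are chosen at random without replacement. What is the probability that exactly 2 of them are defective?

7/40

One ordering (defective drawn first) has probability 3/10 × 2/9 × 7/8 = 42/720 = 7/120.
There are C(3,2) = 3 such orderings, each equally likely, so P = 3 × 7/120 = 7/40.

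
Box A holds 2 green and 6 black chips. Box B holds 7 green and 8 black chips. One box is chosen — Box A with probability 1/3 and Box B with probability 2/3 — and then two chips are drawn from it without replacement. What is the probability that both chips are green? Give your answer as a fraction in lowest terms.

From Box A: P(both green) = (2/8)(1/7) = 1/28.
From Box B: P(both green) = (7/15)(6/14) = 1/5.
Total probability = (1/3)(1/28) + (2/3)(1/5) = 61/420.

61/420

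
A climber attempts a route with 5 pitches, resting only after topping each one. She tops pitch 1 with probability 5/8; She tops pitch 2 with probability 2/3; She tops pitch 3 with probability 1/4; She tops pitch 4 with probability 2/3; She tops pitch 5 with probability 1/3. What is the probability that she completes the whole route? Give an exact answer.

5/216

Each stage is reached only if all earlier stages succeed, so
P = 5/8 × 2/3 × 1/4 × 2/3 × 1/3 = 20/864 = 5/216.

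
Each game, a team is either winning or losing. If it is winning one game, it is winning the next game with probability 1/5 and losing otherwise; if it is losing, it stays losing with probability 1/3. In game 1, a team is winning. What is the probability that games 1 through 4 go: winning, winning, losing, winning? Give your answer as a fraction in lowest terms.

Game 1 is given. For each transition, use the conditional probability from the current state:
P(winning | winning) = 1/5; P(losing | winning) = 4/5; P(winning | losing) = 2/3.
P = 1/5 × 4/5 × 2/3 = 8/75.

8/75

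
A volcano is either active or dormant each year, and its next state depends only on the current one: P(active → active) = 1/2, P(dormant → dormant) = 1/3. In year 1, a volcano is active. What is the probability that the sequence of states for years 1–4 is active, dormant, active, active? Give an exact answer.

Year 1 is given. For each transition, use the conditional probability from the current state:
P(dormant | active) = 1/2; P(active | dormant) = 2/3; P(active | active) = 1/2.
P = 1/2 × 2/3 × 1/2 = 2/12 = 1/6.

1/6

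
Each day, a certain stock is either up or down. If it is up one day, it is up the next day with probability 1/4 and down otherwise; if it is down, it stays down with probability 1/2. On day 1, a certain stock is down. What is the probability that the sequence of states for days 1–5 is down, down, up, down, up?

3/32

Day 1 is given. For each transition, use the conditional probability from the current state:
P(down | down) = 1/2; P(up | down) = 1/2; P(down | up) = 3/4; P(up | down) = 1/2.
P = 1/2 × 1/2 × 3/4 × 1/2 = 3/32.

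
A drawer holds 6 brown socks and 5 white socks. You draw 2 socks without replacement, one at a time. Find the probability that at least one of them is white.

P(no white) = 6/11 × 5/10 = 30/110 = 3/11.
P(at least one) = 1 − 3/11 = 8/11.

8/11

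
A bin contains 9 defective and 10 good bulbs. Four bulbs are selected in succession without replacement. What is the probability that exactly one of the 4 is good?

70/323

One ordering (good drawn first) has probability 10/19 × 9/18 × 8/17 × 7/16 = 5040/93024 = 35/646.
There are C(4,1) = 4 such orderings, each equally likely, so P = 4 × 35/646 = 70/323.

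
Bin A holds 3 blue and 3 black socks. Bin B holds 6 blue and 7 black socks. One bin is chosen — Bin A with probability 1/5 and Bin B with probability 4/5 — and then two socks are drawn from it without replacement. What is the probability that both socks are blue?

63/325

From Bin A: P(both blue) = (3/6)(2/5) = 1/5.
From Bin B: P(both blue) = (6/13)(5/12) = 5/26.
Total probability = (1/5)(1/5) + (4/5)(5/26) = 63/325.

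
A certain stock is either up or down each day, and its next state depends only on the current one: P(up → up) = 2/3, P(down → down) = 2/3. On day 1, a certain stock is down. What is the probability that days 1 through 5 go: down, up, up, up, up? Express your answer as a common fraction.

8/81

Day 1 is given. For each transition, use the conditional probability from the current state:
P(up | down) = 1/3; P(up | up) = 2/3; P(up | up) = 2/3; P(up | up) = 2/3.
P = 1/3 × 2/3 × 2/3 × 2/3 = 8/81.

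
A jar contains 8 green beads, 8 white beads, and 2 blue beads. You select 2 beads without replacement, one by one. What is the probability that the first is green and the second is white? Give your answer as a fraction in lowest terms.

32/153

Multiply the probability of each draw given the previous ones:
P = 8/18 × 8/17 = 64/306 = 32/153.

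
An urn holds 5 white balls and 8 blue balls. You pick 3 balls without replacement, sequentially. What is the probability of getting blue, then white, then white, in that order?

40/429

Each draw changes the counts, so multiply the conditional probabilities along the sequence:
P = 8/13 × 5/12 × 4/11 = 160/1716 = 40/429.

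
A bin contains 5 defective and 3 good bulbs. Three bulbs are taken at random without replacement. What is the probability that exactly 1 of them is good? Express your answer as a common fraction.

One ordering (good drawn first) has probability 3/8 × 5/7 × 4/6 = 60/336 = 5/28.
There are C(3,1) = 3 such orderings, each equally likely, so P = 3 × 5/28 = 15/28.

15/28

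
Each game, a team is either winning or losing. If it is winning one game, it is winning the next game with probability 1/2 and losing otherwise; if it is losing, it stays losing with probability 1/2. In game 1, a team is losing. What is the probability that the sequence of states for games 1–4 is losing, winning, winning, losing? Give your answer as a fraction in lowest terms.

Game 1 is given. For each transition, use the conditional probability from the current state:
P(winning | losing) = 1/2; P(winning | winning) = 1/2; P(losing | winning) = 1/2.
P = 1/2 × 1/2 × 1/2 = 1/8.

1/8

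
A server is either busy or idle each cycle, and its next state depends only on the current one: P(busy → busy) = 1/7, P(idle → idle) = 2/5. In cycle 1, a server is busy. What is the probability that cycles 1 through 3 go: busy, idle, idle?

Cycle 1 is given. For each transition, use the conditional probability from the current state:
P(idle | busy) = 6/7; P(idle | idle) = 2/5.
P = 6/7 × 2/5 = 12/35.

12/35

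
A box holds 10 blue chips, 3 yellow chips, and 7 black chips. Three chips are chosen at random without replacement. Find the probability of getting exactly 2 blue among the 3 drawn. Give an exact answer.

15/38

One ordering (blue drawn first) has probability 10/20 × 9/19 × 10/18 = 900/6840 = 5/38.
There are C(3,2) = 3 such orderings, each equally likely, so P = 3 × 5/38 = 15/38.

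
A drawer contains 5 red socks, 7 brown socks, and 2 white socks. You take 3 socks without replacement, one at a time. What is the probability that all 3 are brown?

P(all brown) = 7/14 × 6/13 × 5/12 = 210/2184 = 5/52.

5/52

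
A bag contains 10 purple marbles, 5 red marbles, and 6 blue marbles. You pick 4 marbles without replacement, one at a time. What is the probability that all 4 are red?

1/1197

P(all red) = 5/21 × 4/20 × 3/19 × 2/18 = 120/143640 = 1/1197.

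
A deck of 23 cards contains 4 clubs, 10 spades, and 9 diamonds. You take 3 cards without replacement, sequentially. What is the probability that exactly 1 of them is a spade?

One ordering (a spade drawn first) has probability 10/23 × 13/22 × 12/21 = 1560/10626 = 260/1771.
There are C(3,1) = 3 such orderings, each equally likely, so P = 3 × 260/1771 = 780/1771.

780/1771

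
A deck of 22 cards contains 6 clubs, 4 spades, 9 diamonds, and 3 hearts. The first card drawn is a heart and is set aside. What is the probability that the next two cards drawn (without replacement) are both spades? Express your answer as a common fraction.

With the first card removed, 4 spades remain out of 21.
P = 4/21 × 3/20 = 12/420 = 1/35.

1/35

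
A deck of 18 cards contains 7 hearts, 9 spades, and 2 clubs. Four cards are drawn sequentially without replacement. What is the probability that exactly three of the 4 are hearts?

One ordering (hearts drawn first) has probability 7/18 × 6/17 × 5/16 × 11/15 = 2310/73440 = 77/2448.
There are C(4,3) = 4 such orderings, each equally likely, so P = 4 × 77/2448 = 77/612.

77/612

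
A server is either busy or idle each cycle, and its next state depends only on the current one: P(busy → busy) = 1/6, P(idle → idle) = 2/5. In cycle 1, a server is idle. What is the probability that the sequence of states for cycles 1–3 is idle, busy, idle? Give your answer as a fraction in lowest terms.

1/2

Cycle 1 is given. For each transition, use the conditional probability from the current state:
P(busy | idle) = 3/5; P(idle | busy) = 5/6.
P = 3/5 × 5/6 = 15/30 = 1/2.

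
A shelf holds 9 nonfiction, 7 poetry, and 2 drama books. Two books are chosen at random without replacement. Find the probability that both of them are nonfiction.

P(all nonfiction) = 9/18 × 8/17 = 72/306 = 4/17.

4/17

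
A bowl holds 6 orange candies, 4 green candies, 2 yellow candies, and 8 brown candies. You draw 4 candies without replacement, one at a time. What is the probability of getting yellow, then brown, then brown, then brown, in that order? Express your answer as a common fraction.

28/4845

Each draw changes the counts, so multiply the conditional probabilities along the sequence:
P = 2/20 × 8/19 × 7/18 × 6/17 = 672/116280 = 28/4845.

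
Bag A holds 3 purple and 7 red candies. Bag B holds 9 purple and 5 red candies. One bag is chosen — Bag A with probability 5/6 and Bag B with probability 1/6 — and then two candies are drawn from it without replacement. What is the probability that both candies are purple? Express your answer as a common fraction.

199/1638

From Bag A: P(both purple) = (3/10)(2/9) = 1/15.
From Bag B: P(both purple) = (9/14)(8/13) = 36/91.
Total probability = (5/6)(1/15) + (1/6)(36/91) = 199/1638.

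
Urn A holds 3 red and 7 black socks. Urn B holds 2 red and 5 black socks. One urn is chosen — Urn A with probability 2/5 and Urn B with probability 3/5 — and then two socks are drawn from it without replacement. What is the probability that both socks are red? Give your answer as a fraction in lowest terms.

29/525

From Urn A: P(both red) = (3/10)(2/9) = 1/15.
From Urn B: P(both red) = (2/7)(1/6) = 1/21.
Total probability = (2/5)(1/15) + (3/5)(1/21) = 29/525.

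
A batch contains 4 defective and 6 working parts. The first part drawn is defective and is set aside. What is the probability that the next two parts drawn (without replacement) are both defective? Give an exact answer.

With the first part removed, 3 defective remain out of 9.
P = 3/9 × 2/8 = 6/72 = 1/12.

1/12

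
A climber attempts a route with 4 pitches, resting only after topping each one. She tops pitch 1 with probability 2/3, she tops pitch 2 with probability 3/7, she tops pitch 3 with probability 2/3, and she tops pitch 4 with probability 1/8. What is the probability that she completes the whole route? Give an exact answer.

1/42

Multiplying along the chain,
P = 2/3 × 3/7 × 2/3 × 1/8 = 12/504 = 1/42.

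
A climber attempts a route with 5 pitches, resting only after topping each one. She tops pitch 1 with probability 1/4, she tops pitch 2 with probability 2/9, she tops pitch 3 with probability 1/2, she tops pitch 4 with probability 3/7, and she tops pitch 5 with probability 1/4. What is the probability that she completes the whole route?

1/336

Each stage is reached only if all earlier stages succeed, so
P = 1/4 × 2/9 × 1/2 × 3/7 × 1/4 = 6/2016 = 1/336.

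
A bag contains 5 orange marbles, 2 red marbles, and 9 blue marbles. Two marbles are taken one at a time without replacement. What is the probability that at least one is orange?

13/24

P(no orange) = 11/16 × 10/15 = 110/240 = 11/24.
P(at least one) = 1 − 11/24 = 13/24.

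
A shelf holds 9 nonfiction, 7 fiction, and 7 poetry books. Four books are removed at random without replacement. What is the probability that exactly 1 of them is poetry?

One ordering (poetry drawn first) has probability 7/23 × 16/22 × 15/21 × 14/20 = 23520/212520 = 28/253.
There are C(4,1) = 4 such orderings, each equally likely, so P = 4 × 28/253 = 112/253.

112/253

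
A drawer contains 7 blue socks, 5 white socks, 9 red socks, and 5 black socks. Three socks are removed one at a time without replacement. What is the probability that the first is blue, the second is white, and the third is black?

7/624

Each draw changes the counts, so multiply the conditional probabilities along the sequence:
P = 7/26 × 5/25 × 5/24 = 175/15600 = 7/624.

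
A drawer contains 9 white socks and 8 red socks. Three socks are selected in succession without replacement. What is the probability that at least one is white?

P(no white) = 8/17 × 7/16 × 6/15 = 336/4080 = 7/85.
P(at least one) = 1 − 7/85 = 78/85.

78/85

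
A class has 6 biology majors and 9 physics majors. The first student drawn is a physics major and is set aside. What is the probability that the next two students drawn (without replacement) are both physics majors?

4/13

With the first student removed, 8 physics majors remain out of 14.
P = 8/14 × 7/13 = 56/182 = 4/13.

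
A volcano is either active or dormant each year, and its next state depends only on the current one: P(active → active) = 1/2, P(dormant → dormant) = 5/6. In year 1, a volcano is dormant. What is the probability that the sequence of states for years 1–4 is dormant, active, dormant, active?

Year 1 is given. For each transition, use the conditional probability from the current state:
P(active | dormant) = 1/6; P(dormant | active) = 1/2; P(active | dormant) = 1/6.
P = 1/6 × 1/2 × 1/6 = 1/72.

1/72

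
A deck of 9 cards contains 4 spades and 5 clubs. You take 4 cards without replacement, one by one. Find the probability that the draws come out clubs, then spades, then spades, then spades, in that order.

Each draw changes the counts, so multiply the conditional probabilities along the sequence:
P = 5/9 × 4/8 × 3/7 × 2/6 = 120/3024 = 5/126.

5/126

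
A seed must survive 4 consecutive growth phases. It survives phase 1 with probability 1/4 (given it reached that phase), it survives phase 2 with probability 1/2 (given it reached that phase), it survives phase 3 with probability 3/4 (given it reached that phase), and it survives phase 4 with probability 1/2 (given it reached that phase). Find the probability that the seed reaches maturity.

Each stage is reached only if all earlier stages succeed, so
P = 1/4 × 1/2 × 3/4 × 1/2 = 3/64.

3/64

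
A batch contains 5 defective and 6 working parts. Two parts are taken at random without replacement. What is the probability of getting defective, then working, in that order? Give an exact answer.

3/11

Multiply the probability of each draw given the previous ones:
P = 5/11 × 6/10 = 30/110 = 3/11.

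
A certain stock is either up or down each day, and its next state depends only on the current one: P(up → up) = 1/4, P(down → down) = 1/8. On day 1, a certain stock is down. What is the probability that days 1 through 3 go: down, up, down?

Day 1 is given. For each transition, use the conditional probability from the current state:
P(up | down) = 7/8; P(down | up) = 3/4.
P = 7/8 × 3/4 = 21/32.

21/32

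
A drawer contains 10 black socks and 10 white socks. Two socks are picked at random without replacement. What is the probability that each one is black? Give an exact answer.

9/38

P = 10/20 × 9/19 = 90/380 = 9/38.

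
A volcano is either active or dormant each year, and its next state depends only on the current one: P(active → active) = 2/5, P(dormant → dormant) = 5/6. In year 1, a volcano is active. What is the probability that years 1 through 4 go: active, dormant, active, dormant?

3/50

Year 1 is given. For each transition, use the conditional probability from the current state:
P(dormant | active) = 3/5; P(active | dormant) = 1/6; P(dormant | active) = 3/5.
P = 3/5 × 1/6 × 3/5 = 9/150 = 3/50.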